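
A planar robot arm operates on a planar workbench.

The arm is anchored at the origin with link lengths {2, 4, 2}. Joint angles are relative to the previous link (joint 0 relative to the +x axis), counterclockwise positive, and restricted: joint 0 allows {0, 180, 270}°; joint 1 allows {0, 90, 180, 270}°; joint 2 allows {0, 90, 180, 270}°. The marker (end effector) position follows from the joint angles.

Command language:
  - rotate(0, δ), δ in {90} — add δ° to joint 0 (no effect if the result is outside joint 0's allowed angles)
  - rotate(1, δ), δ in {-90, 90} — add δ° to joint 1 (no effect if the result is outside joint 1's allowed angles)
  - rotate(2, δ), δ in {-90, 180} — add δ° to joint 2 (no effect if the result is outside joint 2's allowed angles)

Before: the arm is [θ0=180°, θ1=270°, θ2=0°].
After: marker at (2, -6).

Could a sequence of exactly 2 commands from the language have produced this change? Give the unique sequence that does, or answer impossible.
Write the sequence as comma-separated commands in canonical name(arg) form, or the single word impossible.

rotate(0, 90), rotate(0, 90)

begin: [θ0=180°, θ1=270°, θ2=0°]
t=1 rotate(0, 90) ⇒ [θ0=270°, θ1=270°, θ2=0°]
t=2 rotate(0, 90) ⇒ [θ0=0°, θ1=270°, θ2=0°]
all 25 alternatives checked — unique.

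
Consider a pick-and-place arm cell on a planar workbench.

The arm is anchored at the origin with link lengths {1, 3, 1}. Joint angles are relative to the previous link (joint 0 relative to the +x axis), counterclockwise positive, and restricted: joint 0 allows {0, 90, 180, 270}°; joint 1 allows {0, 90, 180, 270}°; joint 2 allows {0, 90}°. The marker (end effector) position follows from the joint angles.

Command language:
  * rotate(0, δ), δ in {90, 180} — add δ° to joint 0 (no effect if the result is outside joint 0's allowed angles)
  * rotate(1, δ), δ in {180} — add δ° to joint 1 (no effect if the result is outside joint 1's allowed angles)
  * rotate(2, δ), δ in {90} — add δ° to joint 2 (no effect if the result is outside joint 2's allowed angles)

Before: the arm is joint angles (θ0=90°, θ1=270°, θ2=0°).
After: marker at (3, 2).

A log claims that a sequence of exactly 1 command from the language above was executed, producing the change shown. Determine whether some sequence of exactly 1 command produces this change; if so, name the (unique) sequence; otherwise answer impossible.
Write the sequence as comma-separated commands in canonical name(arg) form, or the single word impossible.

start: joint angles (θ0=90°, θ1=270°, θ2=0°)
1. rotate(2, 90) → joint angles (θ0=90°, θ1=270°, θ2=90°)
uniquely the one of 4 1-step routes that fits.

rotate(2, 90)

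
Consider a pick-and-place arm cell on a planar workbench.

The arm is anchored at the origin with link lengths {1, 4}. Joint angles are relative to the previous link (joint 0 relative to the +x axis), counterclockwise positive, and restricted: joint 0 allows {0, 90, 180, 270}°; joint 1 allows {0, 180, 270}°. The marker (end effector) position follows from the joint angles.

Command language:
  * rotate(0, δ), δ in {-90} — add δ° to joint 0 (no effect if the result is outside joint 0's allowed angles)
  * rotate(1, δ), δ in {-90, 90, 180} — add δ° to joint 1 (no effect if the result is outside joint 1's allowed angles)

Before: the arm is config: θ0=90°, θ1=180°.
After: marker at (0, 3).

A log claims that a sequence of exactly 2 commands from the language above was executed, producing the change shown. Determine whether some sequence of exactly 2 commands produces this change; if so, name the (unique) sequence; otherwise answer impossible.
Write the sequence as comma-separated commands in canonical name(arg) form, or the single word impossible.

begin: config: θ0=90°, θ1=180°
1. rotate(0, -90) → config: θ0=0°, θ1=180°
2. rotate(0, -90) → config: θ0=270°, θ1=180°
no rival 2-sequence matches.

rotate(0, -90), rotate(0, -90)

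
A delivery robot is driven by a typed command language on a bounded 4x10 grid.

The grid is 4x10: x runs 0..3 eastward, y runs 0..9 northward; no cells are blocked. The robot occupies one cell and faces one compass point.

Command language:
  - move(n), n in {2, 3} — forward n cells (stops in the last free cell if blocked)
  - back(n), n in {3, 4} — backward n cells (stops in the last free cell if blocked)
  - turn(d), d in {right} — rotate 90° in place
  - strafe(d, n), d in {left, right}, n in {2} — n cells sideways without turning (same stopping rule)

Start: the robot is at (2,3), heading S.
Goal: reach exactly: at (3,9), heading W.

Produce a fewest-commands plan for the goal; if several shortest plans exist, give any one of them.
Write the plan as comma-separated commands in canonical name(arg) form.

initial: at (2,3), heading S
t=1 back(3) ⇒ at (2,6), heading S
t=2 back(3) ⇒ at (2,9), heading S
t=3 turn(right) ⇒ at (2,9), heading W
t=4 back(3) ⇒ at (3,9), heading W
no 3-step plan works, so 4 is optimal.

back(3), back(3), turn(right), back(3)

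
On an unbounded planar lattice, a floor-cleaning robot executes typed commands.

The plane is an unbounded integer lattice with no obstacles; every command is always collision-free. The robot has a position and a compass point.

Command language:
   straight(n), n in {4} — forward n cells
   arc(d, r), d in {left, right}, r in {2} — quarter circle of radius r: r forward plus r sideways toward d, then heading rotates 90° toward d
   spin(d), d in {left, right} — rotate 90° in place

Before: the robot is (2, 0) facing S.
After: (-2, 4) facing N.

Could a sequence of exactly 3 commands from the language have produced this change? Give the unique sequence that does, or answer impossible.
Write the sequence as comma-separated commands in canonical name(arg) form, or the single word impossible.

arc(right, 2), arc(right, 2), straight(4)

key: cell and facing (now N) both changed — the 3 commands mix motion and turning
t0: (2, 0) facing S
[1] after arc(right, 2): (0, -2) facing W
[2] after arc(right, 2): (-2, 0) facing N
[3] after straight(4): (-2, 4) facing N
uniquely the one of 125 3-step routes that fits.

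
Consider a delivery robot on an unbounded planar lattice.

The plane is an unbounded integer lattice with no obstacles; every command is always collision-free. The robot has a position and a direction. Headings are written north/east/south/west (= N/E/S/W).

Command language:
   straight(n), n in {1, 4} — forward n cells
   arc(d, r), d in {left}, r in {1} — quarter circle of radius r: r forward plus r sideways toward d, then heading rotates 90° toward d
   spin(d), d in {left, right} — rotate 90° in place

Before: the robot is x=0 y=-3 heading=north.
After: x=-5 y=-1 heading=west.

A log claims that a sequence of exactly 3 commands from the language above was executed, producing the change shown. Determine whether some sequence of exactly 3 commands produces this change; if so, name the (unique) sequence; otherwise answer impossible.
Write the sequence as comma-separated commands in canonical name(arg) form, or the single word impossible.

straight(1), arc(left, 1), straight(4)

key: order matters: swapping straight(1) and straight(4) lands elsewhere
from: x=0 y=-3 heading=north
step 1 (straight(1)): x=0 y=-2 heading=north
step 2 (arc(left, 1)): x=-1 y=-1 heading=west
step 3 (straight(4)): x=-5 y=-1 heading=west
all 125 alternatives checked — unique.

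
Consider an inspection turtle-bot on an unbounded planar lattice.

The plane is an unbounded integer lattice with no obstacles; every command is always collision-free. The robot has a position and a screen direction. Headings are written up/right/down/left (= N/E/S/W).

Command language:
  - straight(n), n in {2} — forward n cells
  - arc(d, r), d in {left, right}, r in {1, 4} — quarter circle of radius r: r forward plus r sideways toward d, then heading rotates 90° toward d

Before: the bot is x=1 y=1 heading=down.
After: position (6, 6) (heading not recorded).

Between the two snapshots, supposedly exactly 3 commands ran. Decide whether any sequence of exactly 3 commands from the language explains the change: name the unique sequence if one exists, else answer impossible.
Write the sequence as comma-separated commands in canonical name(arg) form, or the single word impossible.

key: running straight(2) before arc(left, 1) would end elsewhere — order is forced
begin: x=1 y=1 heading=down
step 1 (arc(left, 1)): x=2 y=0 heading=right
step 2 (arc(left, 4)): x=6 y=4 heading=up
step 3 (straight(2)): x=6 y=6 heading=up
no rival 3-sequence matches.

arc(left, 1), arc(left, 4), straight(2)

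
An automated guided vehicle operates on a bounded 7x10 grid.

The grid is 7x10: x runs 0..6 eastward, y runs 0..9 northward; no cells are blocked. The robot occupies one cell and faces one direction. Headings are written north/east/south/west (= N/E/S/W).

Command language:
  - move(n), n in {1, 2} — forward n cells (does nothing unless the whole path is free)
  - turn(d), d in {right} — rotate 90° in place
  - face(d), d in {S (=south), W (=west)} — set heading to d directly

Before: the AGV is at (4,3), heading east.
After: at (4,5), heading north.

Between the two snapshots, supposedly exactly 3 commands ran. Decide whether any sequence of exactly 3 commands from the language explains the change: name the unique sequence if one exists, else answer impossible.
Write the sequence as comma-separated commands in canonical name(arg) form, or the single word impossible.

face(W), turn(right), move(2)

key: cell and facing (now N) both changed — the 3 commands mix motion and turning
t0: at (4,3), heading east
t=1 face(W) ⇒ at (4,3), heading west
t=2 turn(right) ⇒ at (4,3), heading north
t=3 move(2) ⇒ at (4,5), heading north
no other 3-command option fits: unique.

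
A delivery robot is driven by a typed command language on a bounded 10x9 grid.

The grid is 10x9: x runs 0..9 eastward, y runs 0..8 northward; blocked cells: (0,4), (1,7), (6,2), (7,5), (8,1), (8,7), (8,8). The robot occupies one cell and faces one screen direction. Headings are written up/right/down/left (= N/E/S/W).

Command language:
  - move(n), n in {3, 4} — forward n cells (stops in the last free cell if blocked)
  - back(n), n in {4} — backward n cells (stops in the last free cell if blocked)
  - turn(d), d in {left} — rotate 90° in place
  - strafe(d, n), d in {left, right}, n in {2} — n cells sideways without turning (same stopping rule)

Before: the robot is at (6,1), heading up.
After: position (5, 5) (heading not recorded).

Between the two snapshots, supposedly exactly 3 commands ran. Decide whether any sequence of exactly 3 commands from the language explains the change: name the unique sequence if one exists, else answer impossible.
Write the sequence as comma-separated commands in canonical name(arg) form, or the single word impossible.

key: strafe(right, 2) is stopped early by the blocked cell at (8,1)
initial: at (6,1), heading up
t=1 strafe(right, 2) ⇒ at (7,1), heading up
t=2 strafe(left, 2) ⇒ at (5,1), heading up
t=3 move(4) ⇒ at (5,5), heading up
no other 3-command option fits: unique.

strafe(right, 2), strafe(left, 2), move(4)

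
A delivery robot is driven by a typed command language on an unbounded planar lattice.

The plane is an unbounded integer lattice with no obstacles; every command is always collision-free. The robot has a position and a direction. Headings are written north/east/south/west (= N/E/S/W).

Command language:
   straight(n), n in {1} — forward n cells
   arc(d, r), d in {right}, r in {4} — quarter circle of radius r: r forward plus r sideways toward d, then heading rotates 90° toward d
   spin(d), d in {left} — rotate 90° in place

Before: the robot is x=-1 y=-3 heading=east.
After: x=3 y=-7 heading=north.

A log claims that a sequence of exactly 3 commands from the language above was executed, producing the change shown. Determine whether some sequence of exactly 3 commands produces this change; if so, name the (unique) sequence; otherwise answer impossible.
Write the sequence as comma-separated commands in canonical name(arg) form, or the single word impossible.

arc(right, 4), spin(left), spin(left)

key: position moved to (3,-7) AND the heading swung to N — translation plus rotation needed
initial: x=-1 y=-3 heading=east
1. arc(right, 4) → x=3 y=-7 heading=south
2. spin(left) → x=3 y=-7 heading=east
3. spin(left) → x=3 y=-7 heading=north
no other 3-command option fits: unique.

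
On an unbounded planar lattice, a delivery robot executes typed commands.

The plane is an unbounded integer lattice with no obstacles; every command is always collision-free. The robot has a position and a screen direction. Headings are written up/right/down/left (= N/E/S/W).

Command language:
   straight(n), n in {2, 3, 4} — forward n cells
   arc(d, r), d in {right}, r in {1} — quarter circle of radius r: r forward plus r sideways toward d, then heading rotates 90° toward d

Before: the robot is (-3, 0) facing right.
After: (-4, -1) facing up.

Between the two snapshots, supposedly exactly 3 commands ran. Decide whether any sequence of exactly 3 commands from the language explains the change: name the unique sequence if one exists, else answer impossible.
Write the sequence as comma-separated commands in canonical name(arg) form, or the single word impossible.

key: cell and facing (now N) both changed — the 3 commands mix motion and turning
start: (-3, 0) facing right
[1] after arc(right, 1): (-2, -1) facing down
[2] after arc(right, 1): (-3, -2) facing left
[3] after arc(right, 1): (-4, -1) facing up
no other 3-command option fits: unique.

arc(right, 1), arc(right, 1), arc(right, 1)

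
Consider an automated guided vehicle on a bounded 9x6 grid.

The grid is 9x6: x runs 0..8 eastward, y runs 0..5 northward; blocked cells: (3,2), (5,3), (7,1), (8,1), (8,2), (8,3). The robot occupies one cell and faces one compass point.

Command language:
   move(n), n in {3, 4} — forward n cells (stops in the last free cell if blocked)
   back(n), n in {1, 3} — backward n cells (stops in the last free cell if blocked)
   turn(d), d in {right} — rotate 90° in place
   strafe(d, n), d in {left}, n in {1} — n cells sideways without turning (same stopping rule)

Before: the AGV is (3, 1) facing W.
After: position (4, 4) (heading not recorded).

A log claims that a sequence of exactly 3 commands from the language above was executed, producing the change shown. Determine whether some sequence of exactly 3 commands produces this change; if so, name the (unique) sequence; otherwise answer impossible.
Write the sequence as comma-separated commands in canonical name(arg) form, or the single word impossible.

key: order matters: swapping back(1) and move(3) lands elsewhere
initial: (3, 1) facing W
1. back(1) → (4, 1) facing W
2. turn(right) → (4, 1) facing N
3. move(3) → (4, 4) facing N
no other 3-command option fits: unique.

back(1), turn(right), move(3)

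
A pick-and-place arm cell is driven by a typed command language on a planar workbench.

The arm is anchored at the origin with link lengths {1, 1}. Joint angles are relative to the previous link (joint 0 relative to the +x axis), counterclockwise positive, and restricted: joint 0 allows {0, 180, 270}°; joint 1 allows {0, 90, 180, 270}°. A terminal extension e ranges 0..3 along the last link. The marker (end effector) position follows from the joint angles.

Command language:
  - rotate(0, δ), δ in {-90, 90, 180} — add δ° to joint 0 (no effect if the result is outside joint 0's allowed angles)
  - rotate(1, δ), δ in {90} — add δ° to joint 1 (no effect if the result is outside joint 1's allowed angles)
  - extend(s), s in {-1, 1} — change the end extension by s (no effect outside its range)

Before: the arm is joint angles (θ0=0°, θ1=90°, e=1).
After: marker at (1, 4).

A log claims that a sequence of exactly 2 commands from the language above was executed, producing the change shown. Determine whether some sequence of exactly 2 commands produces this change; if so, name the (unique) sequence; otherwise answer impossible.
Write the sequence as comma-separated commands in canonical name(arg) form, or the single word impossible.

from: joint angles (θ0=0°, θ1=90°, e=1)
1. extend(1) → joint angles (θ0=0°, θ1=90°, e=2)
2. extend(1) → joint angles (θ0=0°, θ1=90°, e=3)
no rival 2-sequence matches.

extend(1), extend(1)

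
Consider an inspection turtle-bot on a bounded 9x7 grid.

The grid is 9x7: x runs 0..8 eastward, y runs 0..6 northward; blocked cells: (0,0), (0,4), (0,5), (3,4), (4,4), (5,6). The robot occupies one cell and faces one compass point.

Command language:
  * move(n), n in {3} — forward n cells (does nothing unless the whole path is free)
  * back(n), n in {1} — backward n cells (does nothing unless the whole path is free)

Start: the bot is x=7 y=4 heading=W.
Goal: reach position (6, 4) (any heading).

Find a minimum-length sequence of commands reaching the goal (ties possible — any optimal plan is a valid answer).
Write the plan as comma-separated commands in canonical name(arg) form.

back(1), move(3), back(1)

t0: x=7 y=4 heading=W
t=1 back(1) ⇒ x=8 y=4 heading=W
t=2 move(3) ⇒ x=5 y=4 heading=W
t=3 back(1) ⇒ x=6 y=4 heading=W
nothing shorter than 3 reaches the goal.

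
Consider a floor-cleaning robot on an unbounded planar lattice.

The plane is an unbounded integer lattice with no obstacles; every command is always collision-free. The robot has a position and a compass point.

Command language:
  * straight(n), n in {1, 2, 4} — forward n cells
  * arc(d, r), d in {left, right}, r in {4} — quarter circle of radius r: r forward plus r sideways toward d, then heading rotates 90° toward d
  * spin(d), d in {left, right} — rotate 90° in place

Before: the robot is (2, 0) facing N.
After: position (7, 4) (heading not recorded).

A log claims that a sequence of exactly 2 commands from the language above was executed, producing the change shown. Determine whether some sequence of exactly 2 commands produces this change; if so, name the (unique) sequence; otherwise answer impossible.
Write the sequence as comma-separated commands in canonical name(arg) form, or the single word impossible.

arc(right, 4), straight(1)

key: order matters: swapping arc(right, 4) and straight(1) lands elsewhere
from: (2, 0) facing N
[1] after arc(right, 4): (6, 4) facing E
[2] after straight(1): (7, 4) facing E
no other 2-command option fits: unique.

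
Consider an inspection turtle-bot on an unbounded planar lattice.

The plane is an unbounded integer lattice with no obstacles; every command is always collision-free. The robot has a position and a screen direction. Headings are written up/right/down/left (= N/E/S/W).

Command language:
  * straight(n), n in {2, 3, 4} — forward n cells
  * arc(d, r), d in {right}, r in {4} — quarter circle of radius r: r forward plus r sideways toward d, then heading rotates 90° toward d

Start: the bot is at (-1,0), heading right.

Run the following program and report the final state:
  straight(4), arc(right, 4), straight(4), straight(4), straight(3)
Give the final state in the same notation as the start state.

at (7,-15), heading down

t0: at (-1,0), heading right
1. straight(4) → at (3,0), heading right
2. arc(right, 4) → at (7,-4), heading down
3. straight(4) → at (7,-8), heading down
4. straight(4) → at (7,-12), heading down
5. straight(3) → at (7,-15), heading down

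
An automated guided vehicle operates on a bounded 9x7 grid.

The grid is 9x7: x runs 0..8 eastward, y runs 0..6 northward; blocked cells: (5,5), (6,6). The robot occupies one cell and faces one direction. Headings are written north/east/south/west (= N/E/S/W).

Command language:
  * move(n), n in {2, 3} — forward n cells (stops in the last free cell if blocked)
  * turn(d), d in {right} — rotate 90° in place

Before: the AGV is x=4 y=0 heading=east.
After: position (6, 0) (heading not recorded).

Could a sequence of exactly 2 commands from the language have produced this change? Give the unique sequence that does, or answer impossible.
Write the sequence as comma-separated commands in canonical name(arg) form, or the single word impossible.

key: order matters: swapping move(2) and turn(right) lands elsewhere
begin: x=4 y=0 heading=east
1. move(2) → x=6 y=0 heading=east
2. turn(right) → x=6 y=0 heading=south
no rival 2-sequence matches.

move(2), turn(right)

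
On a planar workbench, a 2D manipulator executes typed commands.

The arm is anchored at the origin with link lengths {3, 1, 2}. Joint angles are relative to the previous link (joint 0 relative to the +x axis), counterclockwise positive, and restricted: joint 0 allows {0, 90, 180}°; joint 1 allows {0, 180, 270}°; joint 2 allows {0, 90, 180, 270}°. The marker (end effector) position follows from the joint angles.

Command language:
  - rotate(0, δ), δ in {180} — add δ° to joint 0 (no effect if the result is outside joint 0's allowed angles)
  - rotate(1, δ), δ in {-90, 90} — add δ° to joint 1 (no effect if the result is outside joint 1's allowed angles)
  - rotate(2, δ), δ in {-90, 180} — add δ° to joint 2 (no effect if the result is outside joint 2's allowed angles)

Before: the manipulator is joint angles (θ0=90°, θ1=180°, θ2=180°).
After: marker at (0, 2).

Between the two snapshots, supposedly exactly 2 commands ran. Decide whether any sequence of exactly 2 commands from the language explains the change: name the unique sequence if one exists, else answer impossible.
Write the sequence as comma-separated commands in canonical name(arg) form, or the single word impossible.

rotate(1, 90), rotate(1, 90)

initial: joint angles (θ0=90°, θ1=180°, θ2=180°)
t=1 rotate(1, 90) ⇒ joint angles (θ0=90°, θ1=270°, θ2=180°)
t=2 rotate(1, 90) ⇒ joint angles (θ0=90°, θ1=0°, θ2=180°)
no rival 2-sequence matches.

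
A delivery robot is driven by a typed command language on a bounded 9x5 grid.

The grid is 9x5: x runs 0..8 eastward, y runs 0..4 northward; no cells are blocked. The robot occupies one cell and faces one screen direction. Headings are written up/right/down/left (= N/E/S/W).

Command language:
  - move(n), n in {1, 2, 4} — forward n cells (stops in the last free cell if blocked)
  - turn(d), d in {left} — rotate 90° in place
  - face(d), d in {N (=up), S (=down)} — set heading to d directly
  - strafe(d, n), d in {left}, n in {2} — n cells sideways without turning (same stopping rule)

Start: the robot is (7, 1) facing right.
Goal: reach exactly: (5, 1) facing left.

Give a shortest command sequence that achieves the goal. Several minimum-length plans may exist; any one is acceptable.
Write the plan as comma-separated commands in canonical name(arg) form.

turn(left), turn(left), move(2)

initial: (7, 1) facing right
step 1 (turn(left)): (7, 1) facing up
step 2 (turn(left)): (7, 1) facing left
step 3 (move(2)): (5, 1) facing left
no 2-step plan works, so 3 is optimal.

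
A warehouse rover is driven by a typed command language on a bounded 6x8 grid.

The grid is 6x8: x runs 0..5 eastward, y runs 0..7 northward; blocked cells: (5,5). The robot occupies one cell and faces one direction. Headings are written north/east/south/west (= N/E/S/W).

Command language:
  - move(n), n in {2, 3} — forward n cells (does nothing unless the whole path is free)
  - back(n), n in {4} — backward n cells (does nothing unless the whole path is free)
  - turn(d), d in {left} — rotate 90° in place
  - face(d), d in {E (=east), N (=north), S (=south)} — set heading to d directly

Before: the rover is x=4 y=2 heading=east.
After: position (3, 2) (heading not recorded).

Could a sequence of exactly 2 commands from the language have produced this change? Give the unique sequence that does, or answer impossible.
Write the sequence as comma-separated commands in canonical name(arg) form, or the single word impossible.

back(4), move(3)

key: running move(3) before back(4) would end elsewhere — order is forced
t0: x=4 y=2 heading=east
step 1 (back(4)): x=0 y=2 heading=east
step 2 (move(3)): x=3 y=2 heading=east
uniquely the one of 49 2-step routes that fits.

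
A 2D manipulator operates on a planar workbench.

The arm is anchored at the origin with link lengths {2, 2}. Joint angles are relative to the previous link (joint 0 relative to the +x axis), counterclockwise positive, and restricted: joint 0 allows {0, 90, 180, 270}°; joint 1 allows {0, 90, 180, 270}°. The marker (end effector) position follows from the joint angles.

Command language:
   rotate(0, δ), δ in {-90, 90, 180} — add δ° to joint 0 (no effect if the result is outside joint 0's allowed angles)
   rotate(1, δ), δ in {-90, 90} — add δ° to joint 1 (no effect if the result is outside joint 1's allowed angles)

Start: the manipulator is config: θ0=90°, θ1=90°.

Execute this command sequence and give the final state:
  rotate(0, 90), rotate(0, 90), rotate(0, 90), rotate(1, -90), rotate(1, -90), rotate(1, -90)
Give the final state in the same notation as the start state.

config: θ0=0°, θ1=180°

t0: config: θ0=90°, θ1=90°
1. rotate(0, 90) → config: θ0=180°, θ1=90°
2. rotate(0, 90) → config: θ0=270°, θ1=90°
3. rotate(0, 90) → config: θ0=0°, θ1=90°
4. rotate(1, -90) → config: θ0=0°, θ1=0°
5. rotate(1, -90) → config: θ0=0°, θ1=270°
6. rotate(1, -90) → config: θ0=0°, θ1=180°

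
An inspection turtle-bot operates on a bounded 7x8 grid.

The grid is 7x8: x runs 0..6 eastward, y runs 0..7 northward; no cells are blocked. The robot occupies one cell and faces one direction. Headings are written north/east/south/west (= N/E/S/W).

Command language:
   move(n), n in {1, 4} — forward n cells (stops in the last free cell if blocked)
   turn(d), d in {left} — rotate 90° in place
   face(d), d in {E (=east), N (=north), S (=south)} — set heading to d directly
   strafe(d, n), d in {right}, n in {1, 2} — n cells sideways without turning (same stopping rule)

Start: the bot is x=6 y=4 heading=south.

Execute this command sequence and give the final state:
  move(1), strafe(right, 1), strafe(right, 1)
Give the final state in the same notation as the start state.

x=4 y=3 heading=south

from: x=6 y=4 heading=south
[1] after move(1): x=6 y=3 heading=south
[2] after strafe(right, 1): x=5 y=3 heading=south
[3] after strafe(right, 1): x=4 y=3 heading=south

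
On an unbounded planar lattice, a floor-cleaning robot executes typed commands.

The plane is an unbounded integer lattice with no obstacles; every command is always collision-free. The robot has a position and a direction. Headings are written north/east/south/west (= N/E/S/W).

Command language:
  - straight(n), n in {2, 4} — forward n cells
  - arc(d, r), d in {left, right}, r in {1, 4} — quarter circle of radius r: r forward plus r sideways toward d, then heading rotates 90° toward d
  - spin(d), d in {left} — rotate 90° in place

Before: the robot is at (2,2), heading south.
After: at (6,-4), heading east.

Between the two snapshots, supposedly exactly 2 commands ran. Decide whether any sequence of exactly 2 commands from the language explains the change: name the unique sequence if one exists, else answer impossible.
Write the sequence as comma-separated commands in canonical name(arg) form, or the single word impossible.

key: position moved to (6,-4) AND the heading swung to E — translation plus rotation needed
t0: at (2,2), heading south
step 1 (straight(2)): at (2,0), heading south
step 2 (arc(left, 4)): at (6,-4), heading east
uniquely the one of 49 2-step routes that fits.

straight(2), arc(left, 4)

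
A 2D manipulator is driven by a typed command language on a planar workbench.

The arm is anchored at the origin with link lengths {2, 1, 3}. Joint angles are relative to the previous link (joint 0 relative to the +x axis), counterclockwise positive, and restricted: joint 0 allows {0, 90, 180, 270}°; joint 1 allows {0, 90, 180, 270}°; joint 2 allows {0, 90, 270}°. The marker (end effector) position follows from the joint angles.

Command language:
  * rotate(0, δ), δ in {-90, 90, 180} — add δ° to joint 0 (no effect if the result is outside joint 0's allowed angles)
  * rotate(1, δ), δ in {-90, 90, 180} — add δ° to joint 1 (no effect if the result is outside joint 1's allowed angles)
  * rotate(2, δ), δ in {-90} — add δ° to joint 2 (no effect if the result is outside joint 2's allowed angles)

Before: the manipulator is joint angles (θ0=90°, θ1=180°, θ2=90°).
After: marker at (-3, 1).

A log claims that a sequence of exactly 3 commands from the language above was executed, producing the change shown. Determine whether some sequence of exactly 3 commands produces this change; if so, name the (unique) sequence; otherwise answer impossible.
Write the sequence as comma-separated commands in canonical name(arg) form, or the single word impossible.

rotate(2, -90), rotate(2, -90), rotate(2, -90)

begin: joint angles (θ0=90°, θ1=180°, θ2=90°)
t=1 rotate(2, -90) ⇒ joint angles (θ0=90°, θ1=180°, θ2=0°)
t=2 rotate(2, -90) ⇒ joint angles (θ0=90°, θ1=180°, θ2=270°)
t=3 rotate(2, -90) ⇒ joint angles (θ0=90°, θ1=180°, θ2=270°)
uniquely the one of 343 3-step routes that fits.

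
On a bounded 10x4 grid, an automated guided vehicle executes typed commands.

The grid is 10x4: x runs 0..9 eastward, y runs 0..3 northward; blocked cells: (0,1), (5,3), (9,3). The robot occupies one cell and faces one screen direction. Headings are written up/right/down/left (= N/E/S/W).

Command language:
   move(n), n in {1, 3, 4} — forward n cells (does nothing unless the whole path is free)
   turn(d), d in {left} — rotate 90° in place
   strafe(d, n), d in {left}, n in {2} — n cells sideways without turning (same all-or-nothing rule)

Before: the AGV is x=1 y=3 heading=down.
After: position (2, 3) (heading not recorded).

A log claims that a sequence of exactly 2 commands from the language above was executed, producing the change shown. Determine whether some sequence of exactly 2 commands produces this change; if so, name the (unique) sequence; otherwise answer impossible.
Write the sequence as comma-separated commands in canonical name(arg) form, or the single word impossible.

turn(left), move(1)

key: running move(1) before turn(left) would end elsewhere — order is forced
start: x=1 y=3 heading=down
[1] after turn(left): x=1 y=3 heading=right
[2] after move(1): x=2 y=3 heading=right
all 25 alternatives checked — unique.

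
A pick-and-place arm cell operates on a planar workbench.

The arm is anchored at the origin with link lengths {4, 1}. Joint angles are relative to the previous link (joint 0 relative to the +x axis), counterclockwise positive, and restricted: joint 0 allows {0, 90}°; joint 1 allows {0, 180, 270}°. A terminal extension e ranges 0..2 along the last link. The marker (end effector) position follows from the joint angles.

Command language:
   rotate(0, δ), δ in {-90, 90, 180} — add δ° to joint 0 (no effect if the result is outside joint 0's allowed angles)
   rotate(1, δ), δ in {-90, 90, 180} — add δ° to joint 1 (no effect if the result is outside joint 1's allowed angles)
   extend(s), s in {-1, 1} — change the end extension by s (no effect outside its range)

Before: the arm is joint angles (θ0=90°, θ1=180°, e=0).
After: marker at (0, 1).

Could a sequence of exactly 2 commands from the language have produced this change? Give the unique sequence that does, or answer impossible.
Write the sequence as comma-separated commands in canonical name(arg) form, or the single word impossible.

extend(1), extend(1)

initial: joint angles (θ0=90°, θ1=180°, e=0)
t=1 extend(1) ⇒ joint angles (θ0=90°, θ1=180°, e=1)
t=2 extend(1) ⇒ joint angles (θ0=90°, θ1=180°, e=2)
uniquely the one of 64 2-step routes that fits.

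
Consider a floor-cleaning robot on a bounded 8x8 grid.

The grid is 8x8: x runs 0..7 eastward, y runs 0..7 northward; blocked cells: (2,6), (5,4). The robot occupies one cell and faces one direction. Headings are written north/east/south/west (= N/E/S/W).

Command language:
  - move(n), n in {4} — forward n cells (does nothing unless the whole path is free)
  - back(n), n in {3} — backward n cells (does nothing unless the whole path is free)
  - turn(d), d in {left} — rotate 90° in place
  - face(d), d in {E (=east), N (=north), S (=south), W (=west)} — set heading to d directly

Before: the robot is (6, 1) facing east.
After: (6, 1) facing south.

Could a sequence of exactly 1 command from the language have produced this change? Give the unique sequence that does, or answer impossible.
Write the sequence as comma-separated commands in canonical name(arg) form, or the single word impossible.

key: parked at (6,1) the whole time — nothing moves the robot
start: (6, 1) facing east
1. face(S) → (6, 1) facing south
all 7 alternatives checked — unique.

face(S)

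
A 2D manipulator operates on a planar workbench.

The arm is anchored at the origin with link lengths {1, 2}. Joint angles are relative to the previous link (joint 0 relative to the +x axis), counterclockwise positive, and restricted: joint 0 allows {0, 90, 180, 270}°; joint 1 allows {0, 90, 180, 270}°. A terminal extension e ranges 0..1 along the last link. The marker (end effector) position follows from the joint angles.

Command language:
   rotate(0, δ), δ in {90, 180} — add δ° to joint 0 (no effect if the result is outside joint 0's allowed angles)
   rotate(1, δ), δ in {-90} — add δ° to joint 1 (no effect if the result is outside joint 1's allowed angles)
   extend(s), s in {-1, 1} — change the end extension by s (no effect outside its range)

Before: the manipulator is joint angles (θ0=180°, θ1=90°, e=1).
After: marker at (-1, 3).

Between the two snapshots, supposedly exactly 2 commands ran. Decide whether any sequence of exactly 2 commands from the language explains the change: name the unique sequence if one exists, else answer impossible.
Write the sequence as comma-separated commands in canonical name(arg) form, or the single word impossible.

start: joint angles (θ0=180°, θ1=90°, e=1)
t=1 rotate(1, -90) ⇒ joint angles (θ0=180°, θ1=0°, e=1)
t=2 rotate(1, -90) ⇒ joint angles (θ0=180°, θ1=270°, e=1)
no rival 2-sequence matches.

rotate(1, -90), rotate(1, -90)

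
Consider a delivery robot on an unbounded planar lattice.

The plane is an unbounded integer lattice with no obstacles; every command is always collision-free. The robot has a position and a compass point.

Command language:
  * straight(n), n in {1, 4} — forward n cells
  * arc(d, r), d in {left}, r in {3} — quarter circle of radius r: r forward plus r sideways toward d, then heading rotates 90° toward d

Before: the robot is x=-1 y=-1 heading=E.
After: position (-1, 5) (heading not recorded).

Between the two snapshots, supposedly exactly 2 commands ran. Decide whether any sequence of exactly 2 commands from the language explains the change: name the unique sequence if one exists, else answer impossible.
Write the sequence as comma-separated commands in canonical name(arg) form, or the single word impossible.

from: x=-1 y=-1 heading=E
t=1 arc(left, 3) ⇒ x=2 y=2 heading=N
t=2 arc(left, 3) ⇒ x=-1 y=5 heading=W
all 9 alternatives checked — unique.

arc(left, 3), arc(left, 3)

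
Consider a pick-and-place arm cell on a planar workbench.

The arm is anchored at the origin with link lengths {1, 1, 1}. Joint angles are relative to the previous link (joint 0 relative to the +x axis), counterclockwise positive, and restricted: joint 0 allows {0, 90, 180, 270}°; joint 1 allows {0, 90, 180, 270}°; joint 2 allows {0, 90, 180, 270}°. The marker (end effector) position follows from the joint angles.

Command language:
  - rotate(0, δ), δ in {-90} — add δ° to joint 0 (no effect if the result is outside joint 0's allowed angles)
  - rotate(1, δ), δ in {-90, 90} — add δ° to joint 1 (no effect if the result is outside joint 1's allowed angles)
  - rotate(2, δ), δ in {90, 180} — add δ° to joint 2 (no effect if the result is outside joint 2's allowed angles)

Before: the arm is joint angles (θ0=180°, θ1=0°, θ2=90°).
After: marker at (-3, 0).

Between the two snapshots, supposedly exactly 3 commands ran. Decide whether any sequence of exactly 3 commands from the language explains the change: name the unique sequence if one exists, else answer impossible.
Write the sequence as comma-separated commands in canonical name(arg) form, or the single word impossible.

rotate(2, 90), rotate(2, 90), rotate(2, 90)

begin: joint angles (θ0=180°, θ1=0°, θ2=90°)
[1] after rotate(2, 90): joint angles (θ0=180°, θ1=0°, θ2=180°)
[2] after rotate(2, 90): joint angles (θ0=180°, θ1=0°, θ2=270°)
[3] after rotate(2, 90): joint angles (θ0=180°, θ1=0°, θ2=0°)
uniquely the one of 125 3-step routes that fits.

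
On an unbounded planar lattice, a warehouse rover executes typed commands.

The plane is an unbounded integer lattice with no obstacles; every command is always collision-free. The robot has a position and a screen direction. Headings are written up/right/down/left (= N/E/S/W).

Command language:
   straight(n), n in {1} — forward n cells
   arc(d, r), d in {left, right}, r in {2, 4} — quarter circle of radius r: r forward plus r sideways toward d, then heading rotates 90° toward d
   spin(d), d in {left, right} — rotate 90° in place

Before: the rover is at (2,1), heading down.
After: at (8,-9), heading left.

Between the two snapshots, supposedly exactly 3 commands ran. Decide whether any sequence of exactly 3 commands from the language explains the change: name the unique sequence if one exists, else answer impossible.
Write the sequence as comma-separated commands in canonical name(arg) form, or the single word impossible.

key: cell and facing (now W) both changed — the 3 commands mix motion and turning
initial: at (2,1), heading down
1. arc(left, 4) → at (6,-3), heading right
2. arc(right, 4) → at (10,-7), heading down
3. arc(right, 2) → at (8,-9), heading left
no other 3-command option fits: unique.

arc(left, 4), arc(right, 4), arc(right, 2)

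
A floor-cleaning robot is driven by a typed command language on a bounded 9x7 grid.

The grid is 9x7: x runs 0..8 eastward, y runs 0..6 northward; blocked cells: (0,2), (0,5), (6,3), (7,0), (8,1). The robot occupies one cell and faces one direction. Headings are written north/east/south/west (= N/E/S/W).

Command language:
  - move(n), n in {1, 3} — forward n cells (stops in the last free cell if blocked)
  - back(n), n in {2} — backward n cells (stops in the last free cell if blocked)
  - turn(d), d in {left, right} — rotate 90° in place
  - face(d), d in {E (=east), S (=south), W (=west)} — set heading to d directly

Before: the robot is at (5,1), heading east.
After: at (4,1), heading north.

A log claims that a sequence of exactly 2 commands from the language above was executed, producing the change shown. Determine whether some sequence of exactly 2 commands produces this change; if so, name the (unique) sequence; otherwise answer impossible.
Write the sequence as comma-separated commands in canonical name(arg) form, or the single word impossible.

checked all 2-command options: none fits.

impossible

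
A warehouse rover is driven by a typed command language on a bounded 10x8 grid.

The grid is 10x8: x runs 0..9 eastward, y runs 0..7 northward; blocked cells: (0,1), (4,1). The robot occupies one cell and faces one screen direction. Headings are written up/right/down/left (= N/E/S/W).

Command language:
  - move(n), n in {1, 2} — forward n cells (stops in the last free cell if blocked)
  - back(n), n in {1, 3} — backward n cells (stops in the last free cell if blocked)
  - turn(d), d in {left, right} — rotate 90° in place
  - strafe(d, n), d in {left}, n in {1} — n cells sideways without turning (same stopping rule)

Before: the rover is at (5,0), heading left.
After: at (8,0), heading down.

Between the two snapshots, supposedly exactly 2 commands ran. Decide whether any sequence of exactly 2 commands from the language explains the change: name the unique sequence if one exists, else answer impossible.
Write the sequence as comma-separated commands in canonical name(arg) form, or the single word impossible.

key: position moved to (8,0) AND the heading swung to S — translation plus rotation needed
t0: at (5,0), heading left
t=1 back(3) ⇒ at (8,0), heading left
t=2 turn(left) ⇒ at (8,0), heading down
uniquely the one of 49 2-step routes that fits.

back(3), turn(left)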